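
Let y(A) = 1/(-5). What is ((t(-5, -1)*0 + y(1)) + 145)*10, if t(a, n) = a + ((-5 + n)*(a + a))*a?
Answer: 1448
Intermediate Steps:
y(A) = -⅕
t(a, n) = a + 2*a²*(-5 + n) (t(a, n) = a + ((-5 + n)*(2*a))*a = a + (2*a*(-5 + n))*a = a + 2*a²*(-5 + n))
((t(-5, -1)*0 + y(1)) + 145)*10 = ((-5*(1 - 10*(-5) + 2*(-5)*(-1))*0 - ⅕) + 145)*10 = ((-5*(1 + 50 + 10)*0 - ⅕) + 145)*10 = ((-5*61*0 - ⅕) + 145)*10 = ((-305*0 - ⅕) + 145)*10 = ((0 - ⅕) + 145)*10 = (-⅕ + 145)*10 = (724/5)*10 = 1448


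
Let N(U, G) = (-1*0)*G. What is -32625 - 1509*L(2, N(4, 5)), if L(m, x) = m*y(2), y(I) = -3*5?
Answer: 12645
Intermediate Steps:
y(I) = -15
N(U, G) = 0 (N(U, G) = 0*G = 0)
L(m, x) = -15*m (L(m, x) = m*(-15) = -15*m)
-32625 - 1509*L(2, N(4, 5)) = -32625 - (-22635)*2 = -32625 - 1509*(-30) = -32625 + 45270 = 12645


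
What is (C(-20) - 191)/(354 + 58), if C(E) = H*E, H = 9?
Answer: -371/412 ≈ -0.90049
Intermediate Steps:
C(E) = 9*E
(C(-20) - 191)/(354 + 58) = (9*(-20) - 191)/(354 + 58) = (-180 - 191)/412 = -371*1/412 = -371/412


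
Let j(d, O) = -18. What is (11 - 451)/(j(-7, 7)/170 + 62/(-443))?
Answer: 16568200/9257 ≈ 1789.8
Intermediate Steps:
(11 - 451)/(j(-7, 7)/170 + 62/(-443)) = (11 - 451)/(-18/170 + 62/(-443)) = -440/(-18*1/170 + 62*(-1/443)) = -440/(-9/85 - 62/443) = -440/(-9257/37655) = -440*(-37655/9257) = 16568200/9257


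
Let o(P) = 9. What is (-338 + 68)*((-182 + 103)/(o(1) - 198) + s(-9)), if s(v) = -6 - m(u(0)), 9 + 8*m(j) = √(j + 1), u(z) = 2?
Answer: 33695/28 + 135*√3/4 ≈ 1261.8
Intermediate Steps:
m(j) = -9/8 + √(1 + j)/8 (m(j) = -9/8 + √(j + 1)/8 = -9/8 + √(1 + j)/8)
s(v) = -39/8 - √3/8 (s(v) = -6 - (-9/8 + √(1 + 2)/8) = -6 - (-9/8 + √3/8) = -6 + (9/8 - √3/8) = -39/8 - √3/8)
(-338 + 68)*((-182 + 103)/(o(1) - 198) + s(-9)) = (-338 + 68)*((-182 + 103)/(9 - 198) + (-39/8 - √3/8)) = -270*(-79/(-189) + (-39/8 - √3/8)) = -270*(-79*(-1/189) + (-39/8 - √3/8)) = -270*(79/189 + (-39/8 - √3/8)) = -270*(-6739/1512 - √3/8) = 33695/28 + 135*√3/4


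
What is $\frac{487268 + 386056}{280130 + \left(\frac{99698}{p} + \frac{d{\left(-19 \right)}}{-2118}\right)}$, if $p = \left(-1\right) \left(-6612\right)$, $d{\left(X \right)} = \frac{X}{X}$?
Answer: $\frac{169864137972}{54489058081} \approx 3.1174$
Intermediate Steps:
$d{\left(X \right)} = 1$
$p = 6612$
$\frac{487268 + 386056}{280130 + \left(\frac{99698}{p} + \frac{d{\left(-19 \right)}}{-2118}\right)} = \frac{487268 + 386056}{280130 + \left(\frac{99698}{6612} + 1 \frac{1}{-2118}\right)} = \frac{873324}{280130 + \left(99698 \cdot \frac{1}{6612} + 1 \left(- \frac{1}{2118}\right)\right)} = \frac{873324}{280130 + \left(\frac{49849}{3306} - \frac{1}{2118}\right)} = \frac{873324}{280130 + \frac{2932691}{194503}} = \frac{873324}{\frac{54489058081}{194503}} = 873324 \cdot \frac{194503}{54489058081} = \frac{169864137972}{54489058081}$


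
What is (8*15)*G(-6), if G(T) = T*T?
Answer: 4320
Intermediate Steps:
G(T) = T**2
(8*15)*G(-6) = (8*15)*(-6)**2 = 120*36 = 4320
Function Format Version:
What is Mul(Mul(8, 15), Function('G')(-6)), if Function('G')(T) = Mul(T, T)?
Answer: 4320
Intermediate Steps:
Function('G')(T) = Pow(T, 2)
Mul(Mul(8, 15), Function('G')(-6)) = Mul(Mul(8, 15), Pow(-6, 2)) = Mul(120, 36) = 4320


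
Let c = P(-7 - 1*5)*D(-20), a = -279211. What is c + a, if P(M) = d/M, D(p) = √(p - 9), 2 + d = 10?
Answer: -279211 - 2*I*√29/3 ≈ -2.7921e+5 - 3.5901*I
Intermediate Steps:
d = 8 (d = -2 + 10 = 8)
D(p) = √(-9 + p)
P(M) = 8/M
c = -2*I*√29/3 (c = (8/(-7 - 1*5))*√(-9 - 20) = (8/(-7 - 5))*√(-29) = (8/(-12))*(I*√29) = (8*(-1/12))*(I*√29) = -2*I*√29/3 ≈ -3.5901*I)
c + a = -2*I*√29/3 - 279211 = -279211 - 2*I*√29/3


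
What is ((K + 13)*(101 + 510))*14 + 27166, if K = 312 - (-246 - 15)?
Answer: 5039810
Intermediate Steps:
K = 573 (K = 312 - 1*(-261) = 312 + 261 = 573)
((K + 13)*(101 + 510))*14 + 27166 = ((573 + 13)*(101 + 510))*14 + 27166 = (586*611)*14 + 27166 = 358046*14 + 27166 = 5012644 + 27166 = 5039810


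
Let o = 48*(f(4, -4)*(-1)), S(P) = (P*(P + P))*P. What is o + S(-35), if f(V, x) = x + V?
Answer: -85750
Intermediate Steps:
S(P) = 2*P³ (S(P) = (P*(2*P))*P = (2*P²)*P = 2*P³)
f(V, x) = V + x
o = 0 (o = 48*((4 - 4)*(-1)) = 48*(0*(-1)) = 48*0 = 0)
o + S(-35) = 0 + 2*(-35)³ = 0 + 2*(-42875) = 0 - 85750 = -85750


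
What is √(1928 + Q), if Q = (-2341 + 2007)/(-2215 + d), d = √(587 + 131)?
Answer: √(1928 + 334/(2215 - √718)) ≈ 43.911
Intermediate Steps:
d = √718 ≈ 26.796
Q = -334/(-2215 + √718) (Q = (-2341 + 2007)/(-2215 + √718) = -334/(-2215 + √718) ≈ 0.15264)
√(1928 + Q) = √(1928 + (739810/4905507 + 334*√718/4905507)) = √(9458557306/4905507 + 334*√718/4905507)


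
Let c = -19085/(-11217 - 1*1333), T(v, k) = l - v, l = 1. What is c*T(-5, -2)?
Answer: 11451/1255 ≈ 9.1243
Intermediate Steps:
T(v, k) = 1 - v
c = 3817/2510 (c = -19085/(-11217 - 1333) = -19085/(-12550) = -19085*(-1/12550) = 3817/2510 ≈ 1.5207)
c*T(-5, -2) = 3817*(1 - 1*(-5))/2510 = 3817*(1 + 5)/2510 = (3817/2510)*6 = 11451/1255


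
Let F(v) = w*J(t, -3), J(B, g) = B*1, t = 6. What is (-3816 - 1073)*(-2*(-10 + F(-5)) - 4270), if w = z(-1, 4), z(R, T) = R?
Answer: 20719582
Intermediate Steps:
J(B, g) = B
w = -1
F(v) = -6 (F(v) = -1*6 = -6)
(-3816 - 1073)*(-2*(-10 + F(-5)) - 4270) = (-3816 - 1073)*(-2*(-10 - 6) - 4270) = -4889*(-2*(-16) - 4270) = -4889*(32 - 4270) = -4889*(-4238) = 20719582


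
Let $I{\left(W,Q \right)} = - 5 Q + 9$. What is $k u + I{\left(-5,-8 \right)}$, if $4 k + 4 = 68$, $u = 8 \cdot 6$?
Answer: $817$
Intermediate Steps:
$I{\left(W,Q \right)} = 9 - 5 Q$
$u = 48$
$k = 16$ ($k = -1 + \frac{1}{4} \cdot 68 = -1 + 17 = 16$)
$k u + I{\left(-5,-8 \right)} = 16 \cdot 48 + \left(9 - -40\right) = 768 + \left(9 + 40\right) = 768 + 49 = 817$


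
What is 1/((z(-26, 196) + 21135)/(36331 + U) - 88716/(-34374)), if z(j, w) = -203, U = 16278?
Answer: 301396961/897796102 ≈ 0.33571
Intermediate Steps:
1/((z(-26, 196) + 21135)/(36331 + U) - 88716/(-34374)) = 1/((-203 + 21135)/(36331 + 16278) - 88716/(-34374)) = 1/(20932/52609 - 88716*(-1/34374)) = 1/(20932*(1/52609) + 14786/5729) = 1/(20932/52609 + 14786/5729) = 1/(897796102/301396961) = 301396961/897796102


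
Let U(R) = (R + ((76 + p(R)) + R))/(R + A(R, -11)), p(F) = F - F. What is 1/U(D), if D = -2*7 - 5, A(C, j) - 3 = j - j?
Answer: -8/19 ≈ -0.42105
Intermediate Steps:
p(F) = 0
A(C, j) = 3 (A(C, j) = 3 + (j - j) = 3 + 0 = 3)
D = -19 (D = -14 - 5 = -19)
U(R) = (76 + 2*R)/(3 + R) (U(R) = (R + ((76 + 0) + R))/(R + 3) = (R + (76 + R))/(3 + R) = (76 + 2*R)/(3 + R))
1/U(D) = 1/(2*(38 - 19)/(3 - 19)) = 1/(2*19/(-16)) = 1/(2*(-1/16)*19) = 1/(-19/8) = -8/19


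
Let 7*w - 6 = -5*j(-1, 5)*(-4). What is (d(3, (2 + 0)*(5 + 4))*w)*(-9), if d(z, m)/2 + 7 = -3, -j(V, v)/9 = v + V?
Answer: -18360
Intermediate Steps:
j(V, v) = -9*V - 9*v (j(V, v) = -9*(v + V) = -9*(V + v) = -9*V - 9*v)
w = -102 (w = 6/7 + (-5*(-9*(-1) - 9*5)*(-4))/7 = 6/7 + (-5*(9 - 45)*(-4))/7 = 6/7 + (-5*(-36)*(-4))/7 = 6/7 + (180*(-4))/7 = 6/7 + (1/7)*(-720) = 6/7 - 720/7 = -102)
d(z, m) = -20 (d(z, m) = -14 + 2*(-3) = -14 - 6 = -20)
(d(3, (2 + 0)*(5 + 4))*w)*(-9) = -20*(-102)*(-9) = 2040*(-9) = -18360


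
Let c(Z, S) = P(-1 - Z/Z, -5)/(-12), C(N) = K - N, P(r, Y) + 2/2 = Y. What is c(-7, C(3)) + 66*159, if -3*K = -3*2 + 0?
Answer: 20989/2 ≈ 10495.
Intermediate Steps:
P(r, Y) = -1 + Y
K = 2 (K = -(-3*2 + 0)/3 = -(-6 + 0)/3 = -⅓*(-6) = 2)
C(N) = 2 - N
c(Z, S) = ½ (c(Z, S) = (-1 - 5)/(-12) = -6*(-1/12) = ½)
c(-7, C(3)) + 66*159 = ½ + 66*159 = ½ + 10494 = 20989/2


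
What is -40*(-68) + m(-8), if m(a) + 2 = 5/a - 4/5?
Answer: 108663/40 ≈ 2716.6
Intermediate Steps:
m(a) = -14/5 + 5/a (m(a) = -2 + (5/a - 4/5) = -2 + (5/a - 4*⅕) = -2 + (5/a - ⅘) = -2 + (-⅘ + 5/a) = -14/5 + 5/a)
-40*(-68) + m(-8) = -40*(-68) + (-14/5 + 5/(-8)) = 2720 + (-14/5 + 5*(-⅛)) = 2720 + (-14/5 - 5/8) = 2720 - 137/40 = 108663/40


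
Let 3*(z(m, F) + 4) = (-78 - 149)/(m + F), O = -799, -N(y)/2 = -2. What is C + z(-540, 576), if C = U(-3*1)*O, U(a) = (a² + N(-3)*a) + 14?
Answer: -949871/108 ≈ -8795.1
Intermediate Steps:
N(y) = 4 (N(y) = -2*(-2) = 4)
U(a) = 14 + a² + 4*a (U(a) = (a² + 4*a) + 14 = 14 + a² + 4*a)
z(m, F) = -4 - 227/(3*(F + m)) (z(m, F) = -4 + ((-78 - 149)/(m + F))/3 = -4 + (-227/(F + m))/3 = -4 - 227/(3*(F + m)))
C = -8789 (C = (14 + (-3*1)² + 4*(-3*1))*(-799) = (14 + (-3)² + 4*(-3))*(-799) = (14 + 9 - 12)*(-799) = 11*(-799) = -8789)
C + z(-540, 576) = -8789 + (-227/3 - 4*576 - 4*(-540))/(576 - 540) = -8789 + (-227/3 - 2304 + 2160)/36 = -8789 + (1/36)*(-659/3) = -8789 - 659/108 = -949871/108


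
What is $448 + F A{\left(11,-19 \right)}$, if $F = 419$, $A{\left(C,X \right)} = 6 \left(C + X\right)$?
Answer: $-19664$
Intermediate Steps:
$A{\left(C,X \right)} = 6 C + 6 X$
$448 + F A{\left(11,-19 \right)} = 448 + 419 \left(6 \cdot 11 + 6 \left(-19\right)\right) = 448 + 419 \left(66 - 114\right) = 448 + 419 \left(-48\right) = 448 - 20112 = -19664$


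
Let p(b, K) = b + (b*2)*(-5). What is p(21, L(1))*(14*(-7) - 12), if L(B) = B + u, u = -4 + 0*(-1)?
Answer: 20790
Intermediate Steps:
u = -4 (u = -4 + 0 = -4)
L(B) = -4 + B (L(B) = B - 4 = -4 + B)
p(b, K) = -9*b (p(b, K) = b + (2*b)*(-5) = b - 10*b = -9*b)
p(21, L(1))*(14*(-7) - 12) = (-9*21)*(14*(-7) - 12) = -189*(-98 - 12) = -189*(-110) = 20790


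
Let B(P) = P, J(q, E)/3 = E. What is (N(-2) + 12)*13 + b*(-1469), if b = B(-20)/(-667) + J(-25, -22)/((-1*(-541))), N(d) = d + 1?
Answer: 100374859/360847 ≈ 278.16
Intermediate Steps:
J(q, E) = 3*E
N(d) = 1 + d
b = -33202/360847 (b = -20/(-667) + (3*(-22))/((-1*(-541))) = -20*(-1/667) - 66/541 = 20/667 - 66*1/541 = 20/667 - 66/541 = -33202/360847 ≈ -0.092011)
(N(-2) + 12)*13 + b*(-1469) = ((1 - 2) + 12)*13 - 33202/360847*(-1469) = (-1 + 12)*13 + 48773738/360847 = 11*13 + 48773738/360847 = 143 + 48773738/360847 = 100374859/360847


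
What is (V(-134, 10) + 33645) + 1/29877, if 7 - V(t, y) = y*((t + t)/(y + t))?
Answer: 31148027365/926187 ≈ 33630.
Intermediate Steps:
V(t, y) = 7 - 2*t*y/(t + y) (V(t, y) = 7 - y*(t + t)/(y + t) = 7 - y*(2*t)/(t + y) = 7 - y*2*t/(t + y) = 7 - 2*t*y/(t + y))
(V(-134, 10) + 33645) + 1/29877 = ((7*(-134) + 7*10 - 2*(-134)*10)/(-134 + 10) + 33645) + 1/29877 = ((-938 + 70 + 2680)/(-124) + 33645) + 1/29877 = (-1/124*1812 + 33645) + 1/29877 = (-453/31 + 33645) + 1/29877 = 1042542/31 + 1/29877 = 31148027365/926187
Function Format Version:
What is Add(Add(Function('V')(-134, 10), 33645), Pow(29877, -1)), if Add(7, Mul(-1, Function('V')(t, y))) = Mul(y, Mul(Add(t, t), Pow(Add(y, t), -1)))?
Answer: Rational(31148027365, 926187) ≈ 33630.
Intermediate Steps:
Function('V')(t, y) = Add(7, Mul(-2, t, y, Pow(Add(t, y), -1))) (Function('V')(t, y) = Add(7, Mul(-1, Mul(y, Mul(Add(t, t), Pow(Add(y, t), -1))))) = Add(7, Mul(-1, Mul(y, Mul(Mul(2, t), Pow(Add(t, y), -1))))) = Add(7, Mul(-1, Mul(y, Mul(2, t, Pow(Add(t, y), -1))))) = Add(7, Mul(-1, Mul(2, t, y, Pow(Add(t, y), -1)))) = Add(7, Mul(-2, t, y, Pow(Add(t, y), -1))))
Add(Add(Function('V')(-134, 10), 33645), Pow(29877, -1)) = Add(Add(Mul(Pow(Add(-134, 10), -1), Add(Mul(7, -134), Mul(7, 10), Mul(-2, -134, 10))), 33645), Pow(29877, -1)) = Add(Add(Mul(Pow(-124, -1), Add(-938, 70, 2680)), 33645), Rational(1, 29877)) = Add(Add(Mul(Rational(-1, 124), 1812), 33645), Rational(1, 29877)) = Add(Add(Rational(-453, 31), 33645), Rational(1, 29877)) = Add(Rational(1042542, 31), Rational(1, 29877)) = Rational(31148027365, 926187)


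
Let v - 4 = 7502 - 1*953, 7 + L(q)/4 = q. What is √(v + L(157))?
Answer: √7153 ≈ 84.575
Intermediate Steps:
L(q) = -28 + 4*q
v = 6553 (v = 4 + (7502 - 1*953) = 4 + (7502 - 953) = 4 + 6549 = 6553)
√(v + L(157)) = √(6553 + (-28 + 4*157)) = √(6553 + (-28 + 628)) = √(6553 + 600) = √7153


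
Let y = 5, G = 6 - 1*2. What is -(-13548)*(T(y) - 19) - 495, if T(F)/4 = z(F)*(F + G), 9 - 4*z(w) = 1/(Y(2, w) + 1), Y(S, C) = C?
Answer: 819159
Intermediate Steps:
G = 4 (G = 6 - 2 = 4)
z(w) = 9/4 - 1/(4*(1 + w)) (z(w) = 9/4 - 1/(4*(w + 1)) = 9/4 - 1/(4*(1 + w)))
T(F) = (4 + F)*(8 + 9*F)/(1 + F) (T(F) = 4*(((8 + 9*F)/(4*(1 + F)))*(F + 4)) = 4*(((8 + 9*F)/(4*(1 + F)))*(4 + F)) = 4*((4 + F)*(8 + 9*F)/(4*(1 + F))) = (4 + F)*(8 + 9*F)/(1 + F))
-(-13548)*(T(y) - 19) - 495 = -(-13548)*((4 + 5)*(8 + 9*5)/(1 + 5) - 19) - 495 = -(-13548)*(9*(8 + 45)/6 - 19) - 495 = -(-13548)*((⅙)*9*53 - 19) - 495 = -(-13548)*(159/2 - 19) - 495 = -(-13548)*121/2 - 495 = -1129*(-726) - 495 = 819654 - 495 = 819159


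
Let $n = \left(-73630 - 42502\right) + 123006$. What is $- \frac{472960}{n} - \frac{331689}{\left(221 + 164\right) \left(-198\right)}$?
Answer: $- \frac{804135967}{12476310} \approx -64.453$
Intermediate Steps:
$n = 6874$ ($n = -116132 + 123006 = 6874$)
$- \frac{472960}{n} - \frac{331689}{\left(221 + 164\right) \left(-198\right)} = - \frac{472960}{6874} - \frac{331689}{\left(221 + 164\right) \left(-198\right)} = \left(-472960\right) \frac{1}{6874} - \frac{331689}{385 \left(-198\right)} = - \frac{236480}{3437} - \frac{331689}{-76230} = - \frac{236480}{3437} - - \frac{110563}{25410} = - \frac{236480}{3437} + \frac{110563}{25410} = - \frac{804135967}{12476310}$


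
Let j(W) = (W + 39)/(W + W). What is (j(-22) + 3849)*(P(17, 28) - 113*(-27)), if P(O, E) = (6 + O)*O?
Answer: 291432419/22 ≈ 1.3247e+7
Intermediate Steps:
j(W) = (39 + W)/(2*W) (j(W) = (39 + W)/((2*W)) = (39 + W)*(1/(2*W)) = (39 + W)/(2*W))
P(O, E) = O*(6 + O)
(j(-22) + 3849)*(P(17, 28) - 113*(-27)) = ((1/2)*(39 - 22)/(-22) + 3849)*(17*(6 + 17) - 113*(-27)) = ((1/2)*(-1/22)*17 + 3849)*(17*23 + 3051) = (-17/44 + 3849)*(391 + 3051) = (169339/44)*3442 = 291432419/22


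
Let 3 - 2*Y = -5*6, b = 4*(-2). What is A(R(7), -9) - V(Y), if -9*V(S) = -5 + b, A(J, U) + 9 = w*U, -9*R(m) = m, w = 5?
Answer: -499/9 ≈ -55.444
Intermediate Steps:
R(m) = -m/9
A(J, U) = -9 + 5*U
b = -8
Y = 33/2 (Y = 3/2 - (-5)*6/2 = 3/2 - 1/2*(-30) = 3/2 + 15 = 33/2 ≈ 16.500)
V(S) = 13/9 (V(S) = -(-5 - 8)/9 = -1/9*(-13) = 13/9)
A(R(7), -9) - V(Y) = (-9 + 5*(-9)) - 1*13/9 = (-9 - 45) - 13/9 = -54 - 13/9 = -499/9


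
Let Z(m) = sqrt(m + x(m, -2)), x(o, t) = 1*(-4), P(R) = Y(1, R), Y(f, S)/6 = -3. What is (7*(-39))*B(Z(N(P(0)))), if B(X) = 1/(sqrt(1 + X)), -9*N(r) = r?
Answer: -273/sqrt(1 + I*sqrt(2)) ≈ -184.22 + 95.358*I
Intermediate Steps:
Y(f, S) = -18 (Y(f, S) = 6*(-3) = -18)
P(R) = -18
N(r) = -r/9
x(o, t) = -4
Z(m) = sqrt(-4 + m) (Z(m) = sqrt(m - 4) = sqrt(-4 + m))
B(X) = 1/sqrt(1 + X)
(7*(-39))*B(Z(N(P(0)))) = (7*(-39))/sqrt(1 + sqrt(-4 - 1/9*(-18))) = -273/sqrt(1 + sqrt(-4 + 2)) = -273/sqrt(1 + sqrt(-2)) = -273/sqrt(1 + I*sqrt(2))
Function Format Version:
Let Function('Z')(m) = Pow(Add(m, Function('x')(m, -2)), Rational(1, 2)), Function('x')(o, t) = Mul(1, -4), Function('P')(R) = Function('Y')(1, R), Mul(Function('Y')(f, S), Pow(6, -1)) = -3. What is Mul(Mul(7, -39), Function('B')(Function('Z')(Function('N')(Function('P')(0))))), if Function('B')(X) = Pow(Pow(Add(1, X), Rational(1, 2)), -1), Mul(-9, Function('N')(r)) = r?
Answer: Mul(-273, Pow(Add(1, Mul(I, Pow(2, Rational(1, 2)))), Rational(-1, 2))) ≈ Add(-184.22, Mul(95.358, I))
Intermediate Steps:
Function('Y')(f, S) = -18 (Function('Y')(f, S) = Mul(6, -3) = -18)
Function('P')(R) = -18
Function('N')(r) = Mul(Rational(-1, 9), r)
Function('x')(o, t) = -4
Function('Z')(m) = Pow(Add(-4, m), Rational(1, 2)) (Function('Z')(m) = Pow(Add(m, -4), Rational(1, 2)) = Pow(Add(-4, m), Rational(1, 2)))
Function('B')(X) = Pow(Add(1, X), Rational(-1, 2))
Mul(Mul(7, -39), Function('B')(Function('Z')(Function('N')(Function('P')(0))))) = Mul(Mul(7, -39), Pow(Add(1, Pow(Add(-4, Mul(Rational(-1, 9), -18)), Rational(1, 2))), Rational(-1, 2))) = Mul(-273, Pow(Add(1, Pow(Add(-4, 2), Rational(1, 2))), Rational(-1, 2))) = Mul(-273, Pow(Add(1, Pow(-2, Rational(1, 2))), Rational(-1, 2))) = Mul(-273, Pow(Add(1, Mul(I, Pow(2, Rational(1, 2)))), Rational(-1, 2)))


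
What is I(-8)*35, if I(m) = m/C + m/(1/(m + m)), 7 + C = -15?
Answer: 49420/11 ≈ 4492.7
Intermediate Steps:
C = -22 (C = -7 - 15 = -22)
I(m) = 2*m² - m/22 (I(m) = m/(-22) + m/(1/(m + m)) = m*(-1/22) + m/(1/(2*m)) = -m/22 + m/((1/(2*m))) = -m/22 + m*(2*m) = -m/22 + 2*m² = 2*m² - m/22)
I(-8)*35 = ((1/22)*(-8)*(-1 + 44*(-8)))*35 = ((1/22)*(-8)*(-1 - 352))*35 = ((1/22)*(-8)*(-353))*35 = (1412/11)*35 = 49420/11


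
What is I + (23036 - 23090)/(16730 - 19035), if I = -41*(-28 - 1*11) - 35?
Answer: 3605074/2305 ≈ 1564.0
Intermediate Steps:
I = 1564 (I = -41*(-28 - 11) - 35 = -41*(-39) - 35 = 1599 - 35 = 1564)
I + (23036 - 23090)/(16730 - 19035) = 1564 + (23036 - 23090)/(16730 - 19035) = 1564 - 54/(-2305) = 1564 - 54*(-1/2305) = 1564 + 54/2305 = 3605074/2305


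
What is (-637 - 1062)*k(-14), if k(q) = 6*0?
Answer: 0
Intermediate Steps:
k(q) = 0
(-637 - 1062)*k(-14) = (-637 - 1062)*0 = -1699*0 = 0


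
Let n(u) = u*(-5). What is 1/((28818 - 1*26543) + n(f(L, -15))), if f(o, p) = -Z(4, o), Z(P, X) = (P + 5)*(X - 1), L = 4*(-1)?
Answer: 1/2050 ≈ 0.00048780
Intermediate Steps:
L = -4
Z(P, X) = (-1 + X)*(5 + P) (Z(P, X) = (5 + P)*(-1 + X) = (-1 + X)*(5 + P))
f(o, p) = 9 - 9*o (f(o, p) = -(-5 - 1*4 + 5*o + 4*o) = -(-5 - 4 + 5*o + 4*o) = -(-9 + 9*o) = 9 - 9*o)
n(u) = -5*u
1/((28818 - 1*26543) + n(f(L, -15))) = 1/((28818 - 1*26543) - 5*(9 - 9*(-4))) = 1/((28818 - 26543) - 5*(9 + 36)) = 1/(2275 - 5*45) = 1/(2275 - 225) = 1/2050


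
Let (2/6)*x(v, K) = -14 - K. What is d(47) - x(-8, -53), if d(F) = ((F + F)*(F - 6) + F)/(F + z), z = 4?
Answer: -2066/51 ≈ -40.510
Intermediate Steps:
x(v, K) = -42 - 3*K (x(v, K) = 3*(-14 - K) = -42 - 3*K)
d(F) = (F + 2*F*(-6 + F))/(4 + F) (d(F) = ((F + F)*(F - 6) + F)/(F + 4) = ((2*F)*(-6 + F) + F)/(4 + F) = (2*F*(-6 + F) + F)/(4 + F) = (F + 2*F*(-6 + F))/(4 + F))
d(47) - x(-8, -53) = 47*(-11 + 2*47)/(4 + 47) - (-42 - 3*(-53)) = 47*(-11 + 94)/51 - (-42 + 159) = 47*(1/51)*83 - 1*117 = 3901/51 - 117 = -2066/51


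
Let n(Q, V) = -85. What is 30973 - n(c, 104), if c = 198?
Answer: 31058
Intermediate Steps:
30973 - n(c, 104) = 30973 - 1*(-85) = 30973 + 85 = 31058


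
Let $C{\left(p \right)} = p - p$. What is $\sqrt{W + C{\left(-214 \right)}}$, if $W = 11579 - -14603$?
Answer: $\sqrt{26182} \approx 161.81$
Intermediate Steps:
$C{\left(p \right)} = 0$
$W = 26182$ ($W = 11579 + 14603 = 26182$)
$\sqrt{W + C{\left(-214 \right)}} = \sqrt{26182 + 0} = \sqrt{26182}$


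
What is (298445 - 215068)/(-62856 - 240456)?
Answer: -83377/303312 ≈ -0.27489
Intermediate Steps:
(298445 - 215068)/(-62856 - 240456) = 83377/(-303312) = 83377*(-1/303312) = -83377/303312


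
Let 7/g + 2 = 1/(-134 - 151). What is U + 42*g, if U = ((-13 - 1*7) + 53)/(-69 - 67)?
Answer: -11414283/77656 ≈ -146.99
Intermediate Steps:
U = -33/136 (U = ((-13 - 7) + 53)/(-136) = (-20 + 53)*(-1/136) = 33*(-1/136) = -33/136 ≈ -0.24265)
g = -1995/571 (g = 7/(-2 + 1/(-134 - 151)) = 7/(-2 + 1/(-285)) = 7/(-2 - 1/285) = 7/(-571/285) = 7*(-285/571) = -1995/571 ≈ -3.4939)
U + 42*g = -33/136 + 42*(-1995/571) = -33/136 - 83790/571 = -11414283/77656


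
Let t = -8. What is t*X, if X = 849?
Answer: -6792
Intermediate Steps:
t*X = -8*849 = -6792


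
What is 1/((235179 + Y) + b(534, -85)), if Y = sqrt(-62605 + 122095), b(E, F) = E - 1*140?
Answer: 235573/55494578839 - 3*sqrt(6610)/55494578839 ≈ 4.2406e-6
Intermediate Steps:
b(E, F) = -140 + E (b(E, F) = E - 140 = -140 + E)
Y = 3*sqrt(6610) (Y = sqrt(59490) = 3*sqrt(6610) ≈ 243.91)
1/((235179 + Y) + b(534, -85)) = 1/((235179 + 3*sqrt(6610)) + (-140 + 534)) = 1/((235179 + 3*sqrt(6610)) + 394) = 1/(235573 + 3*sqrt(6610))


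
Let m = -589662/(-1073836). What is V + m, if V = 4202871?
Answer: 2256597386409/536918 ≈ 4.2029e+6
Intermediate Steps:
m = 294831/536918 (m = -589662*(-1/1073836) = 294831/536918 ≈ 0.54912)
V + m = 4202871 + 294831/536918 = 2256597386409/536918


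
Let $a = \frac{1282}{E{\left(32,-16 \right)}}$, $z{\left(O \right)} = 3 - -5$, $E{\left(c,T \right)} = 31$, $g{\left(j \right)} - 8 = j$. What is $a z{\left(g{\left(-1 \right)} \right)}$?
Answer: $\frac{10256}{31} \approx 330.84$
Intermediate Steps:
$g{\left(j \right)} = 8 + j$
$z{\left(O \right)} = 8$ ($z{\left(O \right)} = 3 + 5 = 8$)
$a = \frac{1282}{31} \approx 41.355$
$a z{\left(g{\left(-1 \right)} \right)} = \frac{1282}{31} \cdot 8 = \frac{10256}{31}$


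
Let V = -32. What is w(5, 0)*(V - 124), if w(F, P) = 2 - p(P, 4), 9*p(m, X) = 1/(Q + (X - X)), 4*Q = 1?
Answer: -728/3 ≈ -242.67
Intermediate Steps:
Q = 1/4 (Q = (1/4)*1 = 1/4 ≈ 0.25000)
p(m, X) = 4/9 (p(m, X) = 1/(9*(1/4 + (X - X))) = 1/(9*(1/4 + 0)) = 1/(9*(1/4)) = (1/9)*4 = 4/9)
w(F, P) = 14/9 (w(F, P) = 2 - 1*4/9 = 2 - 4/9 = 14/9)
w(5, 0)*(V - 124) = 14*(-32 - 124)/9 = (14/9)*(-156) = -728/3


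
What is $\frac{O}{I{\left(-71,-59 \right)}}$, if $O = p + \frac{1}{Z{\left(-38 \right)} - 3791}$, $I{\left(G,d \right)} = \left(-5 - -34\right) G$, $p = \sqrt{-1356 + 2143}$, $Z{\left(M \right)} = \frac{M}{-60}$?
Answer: $\frac{30}{234130949} - \frac{\sqrt{787}}{2059} \approx -0.013625$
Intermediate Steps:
$Z{\left(M \right)} = - \frac{M}{60}$ ($Z{\left(M \right)} = M \left(- \frac{1}{60}\right) = - \frac{M}{60}$)
$p = \sqrt{787} \approx 28.054$
$I{\left(G,d \right)} = 29 G$ ($I{\left(G,d \right)} = \left(-5 + 34\right) G = 29 G$)
$O = - \frac{30}{113711} + \sqrt{787}$ ($O = \sqrt{787} + \frac{1}{\left(- \frac{1}{60}\right) \left(-38\right) - 3791} = \sqrt{787} + \frac{1}{\frac{19}{30} - 3791} = \sqrt{787} + \frac{1}{- \frac{113711}{30}} = \sqrt{787} - \frac{30}{113711} = - \frac{30}{113711} + \sqrt{787} \approx 28.053$)
$\frac{O}{I{\left(-71,-59 \right)}} = \frac{- \frac{30}{113711} + \sqrt{787}}{29 \left(-71\right)} = \frac{- \frac{30}{113711} + \sqrt{787}}{-2059} = \left(- \frac{30}{113711} + \sqrt{787}\right) \left(- \frac{1}{2059}\right) = \frac{30}{234130949} - \frac{\sqrt{787}}{2059}$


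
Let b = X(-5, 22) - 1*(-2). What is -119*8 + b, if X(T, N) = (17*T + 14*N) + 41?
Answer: -686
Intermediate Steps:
X(T, N) = 41 + 14*N + 17*T (X(T, N) = (14*N + 17*T) + 41 = 41 + 14*N + 17*T)
b = 266 (b = (41 + 14*22 + 17*(-5)) - 1*(-2) = (41 + 308 - 85) + 2 = 264 + 2 = 266)
-119*8 + b = -119*8 + 266 = -952 + 266 = -686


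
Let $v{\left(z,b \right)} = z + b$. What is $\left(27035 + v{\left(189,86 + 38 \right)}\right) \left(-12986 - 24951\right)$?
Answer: $-1037501076$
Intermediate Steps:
$v{\left(z,b \right)} = b + z$
$\left(27035 + v{\left(189,86 + 38 \right)}\right) \left(-12986 - 24951\right) = \left(27035 + \left(\left(86 + 38\right) + 189\right)\right) \left(-12986 - 24951\right) = \left(27035 + \left(124 + 189\right)\right) \left(-37937\right) = \left(27035 + 313\right) \left(-37937\right) = 27348 \left(-37937\right) = -1037501076$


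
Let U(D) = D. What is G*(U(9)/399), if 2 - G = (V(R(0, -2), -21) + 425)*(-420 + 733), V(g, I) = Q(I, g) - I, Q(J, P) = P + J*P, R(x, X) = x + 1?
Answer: -57144/19 ≈ -3007.6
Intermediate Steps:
R(x, X) = 1 + x
V(g, I) = -I + g*(1 + I) (V(g, I) = g*(1 + I) - I = -I + g*(1 + I))
G = -133336 (G = 2 - ((-1*(-21) + (1 + 0)*(1 - 21)) + 425)*(-420 + 733) = 2 - ((21 + 1*(-20)) + 425)*313 = 2 - ((21 - 20) + 425)*313 = 2 - (1 + 425)*313 = 2 - 426*313 = 2 - 1*133338 = 2 - 133338 = -133336)
G*(U(9)/399) = -1200024/399 = -133336*3/133 = -57144/19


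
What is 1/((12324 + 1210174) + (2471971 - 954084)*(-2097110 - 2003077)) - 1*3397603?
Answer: -21145387680545676714/6223619322371 ≈ -3.3976e+6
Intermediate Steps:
1/((12324 + 1210174) + (2471971 - 954084)*(-2097110 - 2003077)) - 1*3397603 = 1/(1222498 + 1517887*(-4100187)) - 3397603 = 1/(1222498 - 6223620544869) - 3397603 = 1/(-6223619322371) - 3397603 = -1/6223619322371 - 3397603 = -21145387680545676714/6223619322371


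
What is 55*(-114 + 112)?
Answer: -110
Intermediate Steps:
55*(-114 + 112) = 55*(-2) = -110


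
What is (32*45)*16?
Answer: 23040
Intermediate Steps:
(32*45)*16 = 1440*16 = 23040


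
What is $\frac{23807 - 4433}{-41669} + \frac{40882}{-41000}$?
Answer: $- \frac{1248923029}{854214500} \approx -1.4621$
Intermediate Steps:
$\frac{23807 - 4433}{-41669} + \frac{40882}{-41000} = \left(23807 - 4433\right) \left(- \frac{1}{41669}\right) + 40882 \left(- \frac{1}{41000}\right) = 19374 \left(- \frac{1}{41669}\right) - \frac{20441}{20500} = - \frac{19374}{41669} - \frac{20441}{20500} = - \frac{1248923029}{854214500}$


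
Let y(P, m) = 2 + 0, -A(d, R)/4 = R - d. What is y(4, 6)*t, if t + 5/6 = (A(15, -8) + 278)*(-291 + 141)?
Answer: -333005/3 ≈ -1.1100e+5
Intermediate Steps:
A(d, R) = -4*R + 4*d (A(d, R) = -4*(R - d) = -4*R + 4*d)
y(P, m) = 2
t = -333005/6 (t = -⅚ + ((-4*(-8) + 4*15) + 278)*(-291 + 141) = -⅚ + ((32 + 60) + 278)*(-150) = -⅚ + (92 + 278)*(-150) = -⅚ + 370*(-150) = -⅚ - 55500 = -333005/6 ≈ -55501.)
y(4, 6)*t = 2*(-333005/6) = -333005/3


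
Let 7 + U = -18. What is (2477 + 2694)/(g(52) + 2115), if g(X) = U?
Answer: 5171/2090 ≈ 2.4742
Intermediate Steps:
U = -25 (U = -7 - 18 = -25)
g(X) = -25
(2477 + 2694)/(g(52) + 2115) = (2477 + 2694)/(-25 + 2115) = 5171/2090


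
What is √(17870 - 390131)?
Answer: I*√372261 ≈ 610.13*I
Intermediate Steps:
√(17870 - 390131) = √(-372261) = I*√372261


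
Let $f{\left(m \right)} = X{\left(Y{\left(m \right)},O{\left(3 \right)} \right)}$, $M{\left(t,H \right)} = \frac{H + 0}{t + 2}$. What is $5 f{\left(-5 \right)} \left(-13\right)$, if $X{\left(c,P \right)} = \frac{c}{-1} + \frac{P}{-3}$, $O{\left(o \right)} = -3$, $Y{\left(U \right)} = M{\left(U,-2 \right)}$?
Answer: $- \frac{65}{3} \approx -21.667$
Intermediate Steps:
$M{\left(t,H \right)} = \frac{H}{2 + t}$
$Y{\left(U \right)} = - \frac{2}{2 + U}$
$X{\left(c,P \right)} = - c - \frac{P}{3}$ ($X{\left(c,P \right)} = c \left(-1\right) + P \left(- \frac{1}{3}\right) = - c - \frac{P}{3}$)
$f{\left(m \right)} = 1 + \frac{2}{2 + m}$ ($f{\left(m \right)} = - \frac{-2}{2 + m} - -1 = \frac{2}{2 + m} + 1 = 1 + \frac{2}{2 + m}$)
$5 f{\left(-5 \right)} \left(-13\right) = 5 \frac{4 - 5}{2 - 5} \left(-13\right) = 5 \frac{1}{-3} \left(-1\right) \left(-13\right) = 5 \left(\left(- \frac{1}{3}\right) \left(-1\right)\right) \left(-13\right) = 5 \cdot \frac{1}{3} \left(-13\right) = \frac{5}{3} \left(-13\right) = - \frac{65}{3}$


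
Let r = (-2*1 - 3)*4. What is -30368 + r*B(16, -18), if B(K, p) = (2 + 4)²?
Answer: -31088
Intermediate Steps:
B(K, p) = 36 (B(K, p) = 6² = 36)
r = -20 (r = (-2 - 3)*4 = -5*4 = -20)
-30368 + r*B(16, -18) = -30368 - 20*36 = -30368 - 720 = -31088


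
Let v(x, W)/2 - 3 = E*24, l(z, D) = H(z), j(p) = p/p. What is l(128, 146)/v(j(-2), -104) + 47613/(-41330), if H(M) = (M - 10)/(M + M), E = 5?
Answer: -748399837/650699520 ≈ -1.1501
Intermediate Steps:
j(p) = 1
H(M) = (-10 + M)/(2*M) (H(M) = (-10 + M)/((2*M)) = (-10 + M)*(1/(2*M)) = (-10 + M)/(2*M))
l(z, D) = (-10 + z)/(2*z)
v(x, W) = 246 (v(x, W) = 6 + 2*(5*24) = 6 + 2*120 = 6 + 240 = 246)
l(128, 146)/v(j(-2), -104) + 47613/(-41330) = ((½)*(-10 + 128)/128)/246 + 47613/(-41330) = ((½)*(1/128)*118)*(1/246) + 47613*(-1/41330) = (59/128)*(1/246) - 47613/41330 = 59/31488 - 47613/41330 = -748399837/650699520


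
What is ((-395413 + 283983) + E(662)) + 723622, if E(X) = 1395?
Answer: 613587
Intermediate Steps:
((-395413 + 283983) + E(662)) + 723622 = ((-395413 + 283983) + 1395) + 723622 = (-111430 + 1395) + 723622 = -110035 + 723622 = 613587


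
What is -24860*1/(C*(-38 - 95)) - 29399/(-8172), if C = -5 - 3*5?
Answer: -6247729/1086876 ≈ -5.7483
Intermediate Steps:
C = -20 (C = -5 - 15 = -20)
-24860*1/(C*(-38 - 95)) - 29399/(-8172) = -24860*(-1/(20*(-38 - 95))) - 29399/(-8172) = -24860/((-133*(-20))) - 29399*(-1/8172) = -24860/2660 + 29399/8172 = -24860*1/2660 + 29399/8172 = -1243/133 + 29399/8172 = -6247729/1086876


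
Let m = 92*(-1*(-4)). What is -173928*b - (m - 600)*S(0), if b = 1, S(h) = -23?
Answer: -179264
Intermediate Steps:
m = 368 (m = 92*4 = 368)
-173928*b - (m - 600)*S(0) = -173928*1 - (368 - 600)*(-23) = -173928 - (-232)*(-23) = -173928 - 1*5336 = -173928 - 5336 = -179264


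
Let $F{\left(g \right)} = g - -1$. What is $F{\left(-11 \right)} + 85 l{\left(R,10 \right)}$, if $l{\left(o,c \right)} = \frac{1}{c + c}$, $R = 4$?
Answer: $- \frac{23}{4} \approx -5.75$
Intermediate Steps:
$l{\left(o,c \right)} = \frac{1}{2 c}$
$F{\left(g \right)} = 1 + g$ ($F{\left(g \right)} = g + 1 = 1 + g$)
$F{\left(-11 \right)} + 85 l{\left(R,10 \right)} = \left(1 - 11\right) + 85 \frac{1}{2 \cdot 10} = -10 + 85 \cdot \frac{1}{2} \cdot \frac{1}{10} = -10 + 85 \cdot \frac{1}{20} = -10 + \frac{17}{4} = - \frac{23}{4}$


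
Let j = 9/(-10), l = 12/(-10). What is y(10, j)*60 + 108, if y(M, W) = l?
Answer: 36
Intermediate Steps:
l = -6/5 (l = 12*(-⅒) = -6/5 ≈ -1.2000)
j = -9/10 (j = 9*(-⅒) = -9/10 ≈ -0.90000)
y(M, W) = -6/5
y(10, j)*60 + 108 = -6/5*60 + 108 = -72 + 108 = 36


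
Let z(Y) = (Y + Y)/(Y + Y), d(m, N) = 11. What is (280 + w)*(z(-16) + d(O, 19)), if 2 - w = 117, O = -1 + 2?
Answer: 1980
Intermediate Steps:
O = 1
z(Y) = 1 (z(Y) = (2*Y)/((2*Y)) = (2*Y)*(1/(2*Y)) = 1)
w = -115 (w = 2 - 1*117 = 2 - 117 = -115)
(280 + w)*(z(-16) + d(O, 19)) = (280 - 115)*(1 + 11) = 165*12 = 1980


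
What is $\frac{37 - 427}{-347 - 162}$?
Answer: $\frac{390}{509} \approx 0.76621$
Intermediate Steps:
$\frac{37 - 427}{-347 - 162} = - \frac{390}{-509} = \left(-390\right) \left(- \frac{1}{509}\right) = \frac{390}{509}$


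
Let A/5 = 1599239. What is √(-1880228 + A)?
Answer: √6115967 ≈ 2473.0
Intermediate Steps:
A = 7996195 (A = 5*1599239 = 7996195)
√(-1880228 + A) = √(-1880228 + 7996195) = √6115967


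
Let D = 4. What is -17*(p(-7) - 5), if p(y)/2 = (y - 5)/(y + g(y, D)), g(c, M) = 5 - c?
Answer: 833/5 ≈ 166.60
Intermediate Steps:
p(y) = -2 + 2*y/5 (p(y) = 2*((y - 5)/(y + (5 - y))) = 2*((-5 + y)/5) = 2*((-5 + y)*(1/5)) = 2*(-1 + y/5) = -2 + 2*y/5)
-17*(p(-7) - 5) = -17*((-2 + (2/5)*(-7)) - 5) = -17*((-2 - 14/5) - 5) = -17*(-24/5 - 5) = -17*(-49/5) = 833/5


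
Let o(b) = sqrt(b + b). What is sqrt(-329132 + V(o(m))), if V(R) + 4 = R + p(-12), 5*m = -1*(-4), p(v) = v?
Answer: sqrt(-8228700 + 10*sqrt(10))/5 ≈ 573.71*I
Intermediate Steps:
m = 4/5 (m = (-1*(-4))/5 = (1/5)*4 = 4/5 ≈ 0.80000)
o(b) = sqrt(2)*sqrt(b) (o(b) = sqrt(2*b) = sqrt(2)*sqrt(b))
V(R) = -16 + R (V(R) = -4 + (R - 12) = -4 + (-12 + R) = -16 + R)
sqrt(-329132 + V(o(m))) = sqrt(-329132 + (-16 + sqrt(2)*sqrt(4/5))) = sqrt(-329132 + (-16 + sqrt(2)*(2*sqrt(5)/5))) = sqrt(-329132 + (-16 + 2*sqrt(10)/5)) = sqrt(-329148 + 2*sqrt(10)/5)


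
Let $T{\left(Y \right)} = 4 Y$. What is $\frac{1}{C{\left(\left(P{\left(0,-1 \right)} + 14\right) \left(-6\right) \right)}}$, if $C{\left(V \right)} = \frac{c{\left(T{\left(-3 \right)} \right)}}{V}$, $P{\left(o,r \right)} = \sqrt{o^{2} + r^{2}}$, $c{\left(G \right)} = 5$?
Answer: $-18$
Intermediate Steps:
$C{\left(V \right)} = \frac{5}{V}$
$\frac{1}{C{\left(\left(P{\left(0,-1 \right)} + 14\right) \left(-6\right) \right)}} = \frac{1}{5 \frac{1}{\left(\sqrt{0^{2} + \left(-1\right)^{2}} + 14\right) \left(-6\right)}} = \frac{1}{5 \frac{1}{\left(\sqrt{0 + 1} + 14\right) \left(-6\right)}} = \frac{1}{5 \frac{1}{\left(\sqrt{1} + 14\right) \left(-6\right)}} = \frac{1}{5 \frac{1}{\left(1 + 14\right) \left(-6\right)}} = \frac{1}{5 \frac{1}{15 \left(-6\right)}} = \frac{1}{5 \frac{1}{-90}} = \frac{1}{5 \left(- \frac{1}{90}\right)} = \frac{1}{- \frac{1}{18}} = -18$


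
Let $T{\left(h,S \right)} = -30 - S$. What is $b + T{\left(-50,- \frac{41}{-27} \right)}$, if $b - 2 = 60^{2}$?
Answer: $\frac{96403}{27} \approx 3570.5$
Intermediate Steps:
$b = 3602$ ($b = 2 + 60^{2} = 2 + 3600 = 3602$)
$b + T{\left(-50,- \frac{41}{-27} \right)} = 3602 - \left(30 - \frac{41}{-27}\right) = 3602 - \left(30 - - \frac{41}{27}\right) = 3602 - \frac{851}{27} = \frac{96403}{27}$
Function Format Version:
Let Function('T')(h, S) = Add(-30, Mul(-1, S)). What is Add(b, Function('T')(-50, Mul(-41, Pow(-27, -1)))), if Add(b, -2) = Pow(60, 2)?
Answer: Rational(96403, 27) ≈ 3570.5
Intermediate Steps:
b = 3602 (b = Add(2, Pow(60, 2)) = Add(2, 3600) = 3602)
Add(b, Function('T')(-50, Mul(-41, Pow(-27, -1)))) = Add(3602, Add(-30, Mul(-1, Mul(-41, Pow(-27, -1))))) = Add(3602, Add(-30, Mul(-1, Mul(-41, Rational(-1, 27))))) = Add(3602, Add(-30, Mul(-1, Rational(41, 27)))) = Add(3602, Add(-30, Rational(-41, 27))) = Add(3602, Rational(-851, 27)) = Rational(96403, 27)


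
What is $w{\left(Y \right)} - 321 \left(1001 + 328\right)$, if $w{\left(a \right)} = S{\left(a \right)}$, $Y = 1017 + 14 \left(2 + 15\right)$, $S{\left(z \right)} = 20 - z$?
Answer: $-427844$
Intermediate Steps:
$Y = 1255$ ($Y = 1017 + 14 \cdot 17 = 1017 + 238 = 1255$)
$w{\left(a \right)} = 20 - a$
$w{\left(Y \right)} - 321 \left(1001 + 328\right) = \left(20 - 1255\right) - 321 \left(1001 + 328\right) = \left(20 - 1255\right) - 426609 = -1235 - 426609 = -427844$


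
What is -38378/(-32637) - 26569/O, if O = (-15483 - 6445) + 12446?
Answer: 111912059/28133094 ≈ 3.9780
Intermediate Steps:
O = -9482 (O = -21928 + 12446 = -9482)
-38378/(-32637) - 26569/O = -38378/(-32637) - 26569/(-9482) = -38378*(-1/32637) - 26569*(-1/9482) = 38378/32637 + 26569/9482 = 111912059/28133094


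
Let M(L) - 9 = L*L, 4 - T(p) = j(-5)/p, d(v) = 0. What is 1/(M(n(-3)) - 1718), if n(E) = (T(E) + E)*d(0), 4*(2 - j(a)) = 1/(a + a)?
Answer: -1/1709 ≈ -0.00058514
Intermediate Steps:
j(a) = 2 - 1/(8*a) (j(a) = 2 - 1/(4*(a + a)) = 2 - 1/(2*a)/4 = 2 - 1/(8*a))
T(p) = 4 - 81/(40*p) (T(p) = 4 - (2 - 1/8/(-5))/p = 4 - (2 - 1/8*(-1/5))/p = 4 - (2 + 1/40)/p = 4 - 81/(40*p))
n(E) = 0 (n(E) = ((4 - 81/(40*E)) + E)*0 = (4 + E - 81/(40*E))*0 = 0)
M(L) = 9 + L**2 (M(L) = 9 + L*L = 9 + L**2)
1/(M(n(-3)) - 1718) = 1/((9 + 0**2) - 1718) = 1/((9 + 0) - 1718) = 1/(9 - 1718) = 1/(-1709) = -1/1709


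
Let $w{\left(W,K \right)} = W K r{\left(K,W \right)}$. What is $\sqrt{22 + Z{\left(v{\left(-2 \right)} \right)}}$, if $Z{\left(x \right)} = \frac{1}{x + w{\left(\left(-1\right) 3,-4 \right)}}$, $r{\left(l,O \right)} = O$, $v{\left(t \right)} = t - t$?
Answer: $\frac{\sqrt{791}}{6} \approx 4.6875$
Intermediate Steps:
$v{\left(t \right)} = 0$
$w{\left(W,K \right)} = K W^{2}$ ($w{\left(W,K \right)} = W K W = K W W = K W^{2}$)
$Z{\left(x \right)} = \frac{1}{-36 + x}$ ($Z{\left(x \right)} = \frac{1}{x - 4 \left(\left(-1\right) 3\right)^{2}} = \frac{1}{x - 4 \left(-3\right)^{2}} = \frac{1}{x - 36} = \frac{1}{-36 + x}$)
$\sqrt{22 + Z{\left(v{\left(-2 \right)} \right)}} = \sqrt{22 + \frac{1}{-36 + 0}} = \sqrt{22 + \frac{1}{-36}} = \sqrt{22 - \frac{1}{36}} = \sqrt{\frac{791}{36}} = \frac{\sqrt{791}}{6}$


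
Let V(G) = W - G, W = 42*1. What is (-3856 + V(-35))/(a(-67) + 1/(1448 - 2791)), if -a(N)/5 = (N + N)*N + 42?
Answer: 5075197/60569301 ≈ 0.083792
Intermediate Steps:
a(N) = -210 - 10*N² (a(N) = -5*((N + N)*N + 42) = -5*((2*N)*N + 42) = -5*(2*N² + 42) = -5*(42 + 2*N²) = -210 - 10*N²)
W = 42
V(G) = 42 - G
(-3856 + V(-35))/(a(-67) + 1/(1448 - 2791)) = (-3856 + (42 - 1*(-35)))/((-210 - 10*(-67)²) + 1/(1448 - 2791)) = (-3856 + (42 + 35))/((-210 - 10*4489) + 1/(-1343)) = (-3856 + 77)/((-210 - 44890) - 1/1343) = -3779/(-45100 - 1/1343) = -3779/(-60569301/1343) = -3779*(-1343/60569301) = 5075197/60569301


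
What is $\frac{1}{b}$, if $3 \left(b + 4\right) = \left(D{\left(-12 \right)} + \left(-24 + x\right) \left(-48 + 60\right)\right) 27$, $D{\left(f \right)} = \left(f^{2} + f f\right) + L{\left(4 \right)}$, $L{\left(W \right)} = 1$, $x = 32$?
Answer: $\frac{1}{3461} \approx 0.00028893$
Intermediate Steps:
$D{\left(f \right)} = 1 + 2 f^{2}$ ($D{\left(f \right)} = \left(f^{2} + f f\right) + 1 = \left(f^{2} + f^{2}\right) + 1 = 2 f^{2} + 1 = 1 + 2 f^{2}$)
$b = 3461$ ($b = -4 + \frac{\left(\left(1 + 2 \left(-12\right)^{2}\right) + \left(-24 + 32\right) \left(-48 + 60\right)\right) 27}{3} = -4 + \frac{\left(\left(1 + 2 \cdot 144\right) + 8 \cdot 12\right) 27}{3} = -4 + \frac{\left(\left(1 + 288\right) + 96\right) 27}{3} = -4 + \frac{\left(289 + 96\right) 27}{3} = -4 + \frac{385 \cdot 27}{3} = -4 + \frac{1}{3} \cdot 10395 = -4 + 3465 = 3461$)
$\frac{1}{b} = \frac{1}{3461}$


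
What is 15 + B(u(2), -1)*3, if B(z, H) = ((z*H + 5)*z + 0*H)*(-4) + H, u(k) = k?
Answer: -60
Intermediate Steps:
B(z, H) = H - 4*z*(5 + H*z) (B(z, H) = ((H*z + 5)*z + 0)*(-4) + H = ((5 + H*z)*z + 0)*(-4) + H = (z*(5 + H*z) + 0)*(-4) + H = (z*(5 + H*z))*(-4) + H = -4*z*(5 + H*z) + H = H - 4*z*(5 + H*z))
15 + B(u(2), -1)*3 = 15 + (-1 - 20*2 - 4*(-1)*2²)*3 = 15 + (-1 - 40 - 4*(-1)*4)*3 = 15 + (-1 - 40 + 16)*3 = 15 - 25*3 = 15 - 75 = -60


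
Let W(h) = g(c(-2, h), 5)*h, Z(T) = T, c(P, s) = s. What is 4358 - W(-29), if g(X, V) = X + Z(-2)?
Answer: 3459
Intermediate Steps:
g(X, V) = -2 + X (g(X, V) = X - 2 = -2 + X)
W(h) = h*(-2 + h) (W(h) = (-2 + h)*h = h*(-2 + h))
4358 - W(-29) = 4358 - (-29)*(-2 - 29) = 4358 - (-29)*(-31) = 4358 - 1*899 = 4358 - 899 = 3459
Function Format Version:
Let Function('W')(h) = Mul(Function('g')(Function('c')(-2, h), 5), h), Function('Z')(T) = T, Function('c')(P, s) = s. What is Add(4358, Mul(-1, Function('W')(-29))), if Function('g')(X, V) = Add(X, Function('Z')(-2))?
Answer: 3459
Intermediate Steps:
Function('g')(X, V) = Add(-2, X) (Function('g')(X, V) = Add(X, -2) = Add(-2, X))
Function('W')(h) = Mul(h, Add(-2, h)) (Function('W')(h) = Mul(Add(-2, h), h) = Mul(h, Add(-2, h)))
Add(4358, Mul(-1, Function('W')(-29))) = Add(4358, Mul(-1, Mul(-29, Add(-2, -29)))) = Add(4358, Mul(-1, Mul(-29, -31))) = Add(4358, Mul(-1, 899)) = Add(4358, -899) = 3459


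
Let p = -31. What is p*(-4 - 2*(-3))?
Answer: -62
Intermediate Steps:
p*(-4 - 2*(-3)) = -31*(-4 - 2*(-3)) = -31*(-4 + 6) = -31*2 = -62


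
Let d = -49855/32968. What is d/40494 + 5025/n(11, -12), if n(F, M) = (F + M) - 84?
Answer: -6070959595/102692784 ≈ -59.118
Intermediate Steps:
d = -3835/2536 (d = -49855*1/32968 = -3835/2536 ≈ -1.5122)
n(F, M) = -84 + F + M
d/40494 + 5025/n(11, -12) = -3835/2536/40494 + 5025/(-84 + 11 - 12) = -3835/2536*1/40494 + 5025/(-85) = -3835/102692784 + 5025*(-1/85) = -3835/102692784 - 1005/17 = -6070959595/102692784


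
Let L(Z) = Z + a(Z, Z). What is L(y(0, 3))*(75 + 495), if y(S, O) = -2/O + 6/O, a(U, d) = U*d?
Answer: 5320/3 ≈ 1773.3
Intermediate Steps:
y(S, O) = 4/O
L(Z) = Z + Z² (L(Z) = Z + Z*Z = Z + Z²)
L(y(0, 3))*(75 + 495) = ((4/3)*(1 + 4/3))*(75 + 495) = ((4*(⅓))*(1 + 4*(⅓)))*570 = (4*(1 + 4/3)/3)*570 = ((4/3)*(7/3))*570 = (28/9)*570 = 5320/3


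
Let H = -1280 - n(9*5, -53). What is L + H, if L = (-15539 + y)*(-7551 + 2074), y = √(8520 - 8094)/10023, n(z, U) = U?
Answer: 85105876 - 5477*√426/10023 ≈ 8.5106e+7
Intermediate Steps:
H = -1227 (H = -1280 - 1*(-53) = -1280 + 53 = -1227)
y = √426/10023 (y = √426*(1/10023) = √426/10023 ≈ 0.0020592)
L = 85107103 - 5477*√426/10023 (L = (-15539 + √426/10023)*(-7551 + 2074) = (-15539 + √426/10023)*(-5477) = 85107103 - 5477*√426/10023 ≈ 8.5107e+7)
L + H = (85107103 - 5477*√426/10023) - 1227 = 85105876 - 5477*√426/10023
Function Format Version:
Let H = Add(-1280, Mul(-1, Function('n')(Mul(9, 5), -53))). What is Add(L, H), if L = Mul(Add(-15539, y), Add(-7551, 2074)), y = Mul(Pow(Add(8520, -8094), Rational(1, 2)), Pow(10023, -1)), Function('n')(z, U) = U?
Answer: Add(85105876, Mul(Rational(-5477, 10023), Pow(426, Rational(1, 2)))) ≈ 8.5106e+7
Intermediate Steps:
H = -1227 (H = Add(-1280, Mul(-1, -53)) = Add(-1280, 53) = -1227)
y = Mul(Rational(1, 10023), Pow(426, Rational(1, 2))) (y = Mul(Pow(426, Rational(1, 2)), Rational(1, 10023)) = Mul(Rational(1, 10023), Pow(426, Rational(1, 2))) ≈ 0.0020592)
L = Add(85107103, Mul(Rational(-5477, 10023), Pow(426, Rational(1, 2)))) (L = Mul(Add(-15539, Mul(Rational(1, 10023), Pow(426, Rational(1, 2)))), Add(-7551, 2074)) = Mul(Add(-15539, Mul(Rational(1, 10023), Pow(426, Rational(1, 2)))), -5477) = Add(85107103, Mul(Rational(-5477, 10023), Pow(426, Rational(1, 2)))) ≈ 8.5107e+7)
Add(L, H) = Add(Add(85107103, Mul(Rational(-5477, 10023), Pow(426, Rational(1, 2)))), -1227) = Add(85105876, Mul(Rational(-5477, 10023), Pow(426, Rational(1, 2))))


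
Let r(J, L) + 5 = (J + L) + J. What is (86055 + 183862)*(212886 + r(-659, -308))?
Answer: 57021315835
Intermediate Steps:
r(J, L) = -5 + L + 2*J (r(J, L) = -5 + ((J + L) + J) = -5 + (L + 2*J) = -5 + L + 2*J)
(86055 + 183862)*(212886 + r(-659, -308)) = (86055 + 183862)*(212886 + (-5 - 308 + 2*(-659))) = 269917*(212886 + (-5 - 308 - 1318)) = 269917*(212886 - 1631) = 269917*211255 = 57021315835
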